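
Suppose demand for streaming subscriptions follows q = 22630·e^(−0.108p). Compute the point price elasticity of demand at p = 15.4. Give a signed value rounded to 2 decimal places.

-1.66

dq/dp = −0.108·q = -463.223. At p = 15.4, q = 4289.1.
Ed = (dq/dp)·(p/q) = (-463.223) × (15.4/4289.1) = -1.6632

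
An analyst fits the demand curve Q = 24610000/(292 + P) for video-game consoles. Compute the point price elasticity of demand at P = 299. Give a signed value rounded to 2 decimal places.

dQ/dP = −24610000/(292 + P)² = -70.459. At P = 299, Q = 41641.3.
Ed = (dQ/dP)·(P/Q) = (-70.459) × (299/41641.3) = -0.5059…

-0.51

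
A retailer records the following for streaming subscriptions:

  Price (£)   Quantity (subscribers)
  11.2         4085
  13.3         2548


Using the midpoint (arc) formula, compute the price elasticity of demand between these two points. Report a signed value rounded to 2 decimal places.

%ΔQ = (2548 − 4085) / [(4085 + 2548)/2] = -1537/3316.5 = -0.463440…
%ΔP = (13.3 − 11.2) / [(11.2 + 13.3)/2] = 2.1/12.25 = 0.171428…
Arc Ed = %ΔQ / %ΔP = (-1537/3316.5) / (2.1/12.25) = -2.7034…

-2.70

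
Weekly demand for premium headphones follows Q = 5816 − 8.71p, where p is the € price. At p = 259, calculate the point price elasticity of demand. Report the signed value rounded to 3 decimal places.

-0.634

dQ/dp = −8.71. At p = 259, Q = 5816 − 8.71(259) = 3560.11.
Ed = (dQ/dp)·(p/Q) = −8.71 × (259/3560.11) = -0.63365…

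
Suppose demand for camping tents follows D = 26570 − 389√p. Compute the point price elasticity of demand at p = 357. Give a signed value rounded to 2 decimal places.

-0.19

dD/dp = −389/(2√p) = -10.294. At p = 357, D = 19220.1.
Ed = (dD/dp)·(p/D) = (-10.294) × (357/19220.1) = -0.1912…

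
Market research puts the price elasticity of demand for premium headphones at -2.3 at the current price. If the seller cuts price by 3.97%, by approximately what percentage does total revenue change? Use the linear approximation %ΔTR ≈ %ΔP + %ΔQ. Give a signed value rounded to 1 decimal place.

+5.2%

%ΔQ ≈ Ed × %ΔP = (-2.3) × (-3.97%) = +9.1310%
%ΔTR ≈ %ΔP + %ΔQ = (-3.97%) + (+9.1310%) = +5.1610%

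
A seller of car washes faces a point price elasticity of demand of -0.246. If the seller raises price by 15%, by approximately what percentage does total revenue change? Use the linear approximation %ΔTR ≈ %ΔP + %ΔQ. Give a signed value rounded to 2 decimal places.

%ΔQ ≈ Ed × %ΔP = (-0.246) × (+15%) = -3.6900%
%ΔTR ≈ %ΔP + %ΔQ = (+15%) + (-3.6900%) = +11.3100%

+11.31%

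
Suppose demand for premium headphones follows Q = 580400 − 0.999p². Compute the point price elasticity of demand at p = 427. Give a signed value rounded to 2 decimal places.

-0.91

dQ/dp = −2·0.999·p = -853.146. At p = 427, Q = 398253.329.
Ed = (dQ/dp)·(p/Q) = (-853.146) × (427/398253.329) = -0.9147…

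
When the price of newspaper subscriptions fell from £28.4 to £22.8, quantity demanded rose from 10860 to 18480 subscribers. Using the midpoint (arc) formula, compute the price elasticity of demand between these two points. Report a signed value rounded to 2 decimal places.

%ΔQ = (18480 − 10860) / [(10860 + 18480)/2] = 7620/14670 = 0.519427…
%ΔP = (22.8 − 28.4) / [(28.4 + 22.8)/2] = -5.6/25.6 = -0.21875
Arc Ed = %ΔQ / %ΔP = (7620/14670) / (-5.6/25.6) = -2.3745…

-2.37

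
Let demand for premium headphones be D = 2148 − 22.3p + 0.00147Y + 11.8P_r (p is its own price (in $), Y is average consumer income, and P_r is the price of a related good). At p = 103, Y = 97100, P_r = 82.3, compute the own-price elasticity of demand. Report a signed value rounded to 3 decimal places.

-2.380

At the given values, D = 2148 − 22.3(103) + 0.00147(97100) + 11.8(82.3) = 964.977.
∂D/∂p = −22.3.
E = (-22.3) × (103/964.977) = -2.38026…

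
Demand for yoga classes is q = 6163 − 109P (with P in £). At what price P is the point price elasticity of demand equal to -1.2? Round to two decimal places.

30.84

Ed = −109P/(6163 − 109P). Set this equal to -1.2:
109P = 1.2·(6163 − 109P) ⇒ 109P(1 + 1.2) = 1.2·6163
P = 1.2·6163 / (109·2.2) = 30.8407…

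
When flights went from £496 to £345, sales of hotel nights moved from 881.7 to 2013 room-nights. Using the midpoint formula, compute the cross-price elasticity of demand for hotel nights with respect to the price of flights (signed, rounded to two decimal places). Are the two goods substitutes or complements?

-2.18; complements

%ΔQ_{hotel nights} = (2013 − 881.7)/avg = 1131.3/1447.35 = 0.781635…
%ΔP_{flights} = (345 − 496)/avg = -151/420.5 = -0.359096…
E_cross = (1131.3/1447.35) / (-151/420.5) = -2.1766…
E_cross < 0 ⇒ the goods are complements.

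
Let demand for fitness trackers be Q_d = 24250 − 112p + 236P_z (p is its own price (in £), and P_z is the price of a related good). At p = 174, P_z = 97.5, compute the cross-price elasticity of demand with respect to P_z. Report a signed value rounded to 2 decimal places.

0.83

At the given values, Q_d = 24250 − 112(174) + 236(97.5) = 27772.
∂Q_d/∂P_z = 236.
E = (236) × (97.5/27772) = 0.8285…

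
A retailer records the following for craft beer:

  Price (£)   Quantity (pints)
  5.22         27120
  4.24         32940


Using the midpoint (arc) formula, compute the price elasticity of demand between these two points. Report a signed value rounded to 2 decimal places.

-0.94

%ΔQ = (32940 − 27120) / [(27120 + 32940)/2] = 5820/30030 = 0.193806…
%ΔP = (4.24 − 5.22) / [(5.22 + 4.24)/2] = -0.98/4.73 = -0.207188…
Arc Ed = %ΔQ / %ΔP = (5820/30030) / (-0.98/4.73) = -0.9354…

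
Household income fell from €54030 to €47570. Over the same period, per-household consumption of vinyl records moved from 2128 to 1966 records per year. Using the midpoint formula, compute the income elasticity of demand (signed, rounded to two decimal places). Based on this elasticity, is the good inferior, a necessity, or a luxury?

%ΔQ = (1966 − 2128)/[( 2128 + 1966)/2] = -162/2047 = -0.079140…
%ΔIncome = (47570 − 54030)/[( 54030 + 47570)/2] = -6460/50800 = -0.127165…
E_income = (-162/2047) / (-6460/50800) = 0.6223…
0 < E_income < 1 ⇒ normal good, necessity.

0.62; necessity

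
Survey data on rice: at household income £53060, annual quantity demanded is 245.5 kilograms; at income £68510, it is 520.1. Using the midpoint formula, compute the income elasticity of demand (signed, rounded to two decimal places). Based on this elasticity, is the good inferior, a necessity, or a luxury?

2.82; luxury

%ΔQ = (520.1 − 245.5)/[( 245.5 + 520.1)/2] = 274.6/382.8 = 0.717345…
%ΔIncome = (68510 − 53060)/[( 53060 + 68510)/2] = 15450/60785 = 0.254174…
E_income = (274.6/382.8) / (15450/60785) = 2.8222…
E_income > 1 ⇒ normal good, luxury.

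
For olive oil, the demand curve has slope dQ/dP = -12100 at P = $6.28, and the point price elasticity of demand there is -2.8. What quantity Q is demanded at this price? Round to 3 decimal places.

Ed = (dQ/dP)·(P/Q) ⇒ Q = (dQ/dP)·P/Ed = (-12100)·6.28/(-2.8) = 27138.57142…

27138.571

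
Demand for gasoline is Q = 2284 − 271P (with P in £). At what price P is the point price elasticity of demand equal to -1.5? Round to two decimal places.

Ed = −271P/(2284 − 271P). Set this equal to -1.5:
271P = 1.5·(2284 − 271P) ⇒ 271P(1 + 1.5) = 1.5·2284
P = 1.5·2284 / (271·2.5) = 5.0568…

5.06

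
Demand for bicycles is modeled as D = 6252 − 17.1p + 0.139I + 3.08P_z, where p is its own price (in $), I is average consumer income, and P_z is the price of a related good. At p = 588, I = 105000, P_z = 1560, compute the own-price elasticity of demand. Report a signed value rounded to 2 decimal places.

-0.64

At the given values, D = 6252 − 17.1(588) + 0.139(105000) + 3.08(1560) = 15597.
∂D/∂p = −17.1.
E = (-17.1) × (588/15597) = -0.6446…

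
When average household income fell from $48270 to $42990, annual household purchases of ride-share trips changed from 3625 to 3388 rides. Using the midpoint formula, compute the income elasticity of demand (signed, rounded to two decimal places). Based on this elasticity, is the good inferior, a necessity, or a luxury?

0.58; necessity

%ΔQ = (3388 − 3625)/[( 3625 + 3388)/2] = -237/3506.5 = -0.067588…
%ΔIncome = (42990 − 48270)/[( 48270 + 42990)/2] = -5280/45630 = -0.115713…
E_income = (-237/3506.5) / (-5280/45630) = 0.5841…
0 < E_income < 1 ⇒ normal good, necessity.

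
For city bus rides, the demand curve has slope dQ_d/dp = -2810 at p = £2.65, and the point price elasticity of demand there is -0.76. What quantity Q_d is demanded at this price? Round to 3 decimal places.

Ed = (dQ_d/dp)·(p/Q_d) ⇒ Q_d = (dQ_d/dp)·p/Ed = (-2810)·2.65/(-0.76) = 9798.02631…

9798.026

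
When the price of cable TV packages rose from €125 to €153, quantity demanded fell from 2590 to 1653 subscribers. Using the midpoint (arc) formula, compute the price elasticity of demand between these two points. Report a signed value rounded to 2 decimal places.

-2.19

%ΔQ = (1653 − 2590) / [(2590 + 1653)/2] = -937/2121.5 = -0.441668…
%ΔP = (153 − 125) / [(125 + 153)/2] = 28/139 = 0.201438…
Arc Ed = %ΔQ / %ΔP = (-937/2121.5) / (28/139) = -2.1925…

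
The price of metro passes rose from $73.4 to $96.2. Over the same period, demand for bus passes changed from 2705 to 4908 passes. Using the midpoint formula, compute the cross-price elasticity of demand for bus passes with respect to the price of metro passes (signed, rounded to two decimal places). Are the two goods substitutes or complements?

%ΔQ_{bus passes} = (4908 − 2705)/avg = 2203/3806.5 = 0.578746…
%ΔP_{metro passes} = (96.2 − 73.4)/avg = 22.8/84.8 = 0.268867…
E_cross = (2203/3806.5) / (22.8/84.8) = 2.1525…
E_cross > 0 ⇒ the goods are substitutes.

2.15; substitutes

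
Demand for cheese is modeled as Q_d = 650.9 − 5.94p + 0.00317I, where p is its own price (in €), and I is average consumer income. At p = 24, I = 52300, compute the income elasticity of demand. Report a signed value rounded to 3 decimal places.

At the given values, Q_d = 650.9 − 5.94(24) + 0.00317(52300) = 674.131.
∂Q_d/∂I = 0.00317.
E = (0.00317) × (52300/674.131) = 0.24593…

0.246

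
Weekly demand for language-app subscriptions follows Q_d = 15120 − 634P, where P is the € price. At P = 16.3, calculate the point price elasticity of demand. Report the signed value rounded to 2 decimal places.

dQ_d/dP = −634. At P = 16.3, Q_d = 15120 − 634(16.3) = 4785.8.
Ed = (dQ_d/dP)·(P/Q_d) = −634 × (16.3/4785.8) = -2.1593…

-2.16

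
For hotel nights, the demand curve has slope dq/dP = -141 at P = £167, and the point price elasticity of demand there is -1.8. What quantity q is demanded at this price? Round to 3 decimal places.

Ed = (dq/dP)·(P/q) ⇒ q = (dq/dP)·P/Ed = (-141)·167/(-1.8) = 13081.66666…

13081.667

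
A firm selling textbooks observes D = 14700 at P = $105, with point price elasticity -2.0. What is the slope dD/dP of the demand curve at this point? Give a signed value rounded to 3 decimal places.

Ed = (dD/dP)·(P/D) ⇒ dD/dP = Ed·D/P = (-2.0)·14700/105 = -280

-280.000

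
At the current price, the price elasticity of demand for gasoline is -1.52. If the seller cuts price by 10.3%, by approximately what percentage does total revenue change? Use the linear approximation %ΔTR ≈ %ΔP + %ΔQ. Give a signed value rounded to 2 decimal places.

%ΔQ ≈ Ed × %ΔP = (-1.52) × (-10.3%) = +15.6560%
%ΔTR ≈ %ΔP + %ΔQ = (-10.3%) + (+15.6560%) = +5.3560%

+5.36%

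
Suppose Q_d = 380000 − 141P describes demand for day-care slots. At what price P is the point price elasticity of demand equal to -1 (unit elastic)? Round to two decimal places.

Ed = −141P/(380000 − 141P). Set this equal to -1:
141P = 1·(380000 − 141P) ⇒ 141P(1 + 1) = 1·380000
P = 1·380000 / (141·2) = 1347.5177…

1347.52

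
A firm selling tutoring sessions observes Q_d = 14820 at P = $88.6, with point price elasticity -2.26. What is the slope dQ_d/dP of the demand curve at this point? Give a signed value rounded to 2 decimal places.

Ed = (dQ_d/dP)·(P/Q_d) ⇒ dQ_d/dP = Ed·Q_d/P = (-2.26)·14820/88.6 = -378.0270…

-378.03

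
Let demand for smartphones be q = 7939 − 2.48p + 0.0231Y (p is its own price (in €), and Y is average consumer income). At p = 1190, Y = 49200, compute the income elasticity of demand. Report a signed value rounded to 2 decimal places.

0.19

At the given values, q = 7939 − 2.48(1190) + 0.0231(49200) = 6124.32.
∂q/∂Y = 0.0231.
E = (0.0231) × (49200/6124.32) = 0.1855…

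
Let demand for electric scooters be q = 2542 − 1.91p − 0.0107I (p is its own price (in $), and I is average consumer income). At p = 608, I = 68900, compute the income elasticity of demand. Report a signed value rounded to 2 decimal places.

At the given values, q = 2542 − 1.91(608) − 0.0107(68900) = 643.49.
∂q/∂I = -0.0107.
E = (-0.0107) × (68900/643.49) = -1.1456…

-1.15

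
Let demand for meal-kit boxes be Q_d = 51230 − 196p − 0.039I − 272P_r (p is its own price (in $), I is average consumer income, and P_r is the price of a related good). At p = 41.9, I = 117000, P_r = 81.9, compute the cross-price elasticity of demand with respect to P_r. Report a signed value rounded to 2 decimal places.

-1.38

At the given values, Q_d = 51230 − 196(41.9) − 0.039(117000) − 272(81.9) = 16177.8.
∂Q_d/∂P_r = -272.
E = (-272) × (81.9/16177.8) = -1.3769…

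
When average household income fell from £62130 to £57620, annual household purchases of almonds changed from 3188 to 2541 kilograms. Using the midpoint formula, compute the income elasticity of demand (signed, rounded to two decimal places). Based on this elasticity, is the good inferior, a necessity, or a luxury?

3.00; luxury

%ΔQ = (2541 − 3188)/[( 3188 + 2541)/2] = -647/2864.5 = -0.225868…
%ΔIncome = (57620 − 62130)/[( 62130 + 57620)/2] = -4510/59875 = -0.075323…
E_income = (-647/2864.5) / (-4510/59875) = 2.9986…
E_income > 1 ⇒ normal good, luxury.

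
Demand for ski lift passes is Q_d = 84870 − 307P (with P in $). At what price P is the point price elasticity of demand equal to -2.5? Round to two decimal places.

Ed = −307P/(84870 − 307P). Set this equal to -2.5:
307P = 2.5·(84870 − 307P) ⇒ 307P(1 + 2.5) = 2.5·84870
P = 2.5·84870 / (307·3.5) = 197.4639…

197.46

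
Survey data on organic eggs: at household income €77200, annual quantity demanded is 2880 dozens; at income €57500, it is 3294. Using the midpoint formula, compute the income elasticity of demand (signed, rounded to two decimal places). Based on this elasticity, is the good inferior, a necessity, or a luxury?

-0.46; inferior

%ΔQ = (3294 − 2880)/[( 2880 + 3294)/2] = 414/3087 = 0.134110…
%ΔIncome = (57500 − 77200)/[( 77200 + 57500)/2] = -19700/67350 = -0.292501…
E_income = (414/3087) / (-19700/67350) = -0.4584…
E_income < 0 ⇒ inferior good.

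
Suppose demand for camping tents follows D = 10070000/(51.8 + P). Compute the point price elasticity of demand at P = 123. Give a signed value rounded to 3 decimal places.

-0.704

dD/dP = −10070000/(51.8 + P)² = -329.569. At P = 123, D = 57608.7.
Ed = (dD/dP)·(P/D) = (-329.569) × (123/57608.7) = -0.70366…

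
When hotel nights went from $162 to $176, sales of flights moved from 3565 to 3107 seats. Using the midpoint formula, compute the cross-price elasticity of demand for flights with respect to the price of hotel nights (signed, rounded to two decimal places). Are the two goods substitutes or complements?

-1.66; complements

%ΔQ_{flights} = (3107 − 3565)/avg = -458/3336 = -0.137290…
%ΔP_{hotel nights} = (176 − 162)/avg = 14/169 = 0.082840…
E_cross = (-458/3336) / (14/169) = -1.6572…
E_cross < 0 ⇒ the goods are complements.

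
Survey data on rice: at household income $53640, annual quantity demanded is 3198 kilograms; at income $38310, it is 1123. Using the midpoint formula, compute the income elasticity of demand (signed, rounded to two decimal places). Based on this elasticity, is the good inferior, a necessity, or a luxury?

2.88; luxury

%ΔQ = (1123 − 3198)/[( 3198 + 1123)/2] = -2075/2160.5 = -0.960425…
%ΔIncome = (38310 − 53640)/[( 53640 + 38310)/2] = -15330/45975 = -0.333442…
E_income = (-2075/2160.5) / (-15330/45975) = 2.8803…
E_income > 1 ⇒ normal good, luxury.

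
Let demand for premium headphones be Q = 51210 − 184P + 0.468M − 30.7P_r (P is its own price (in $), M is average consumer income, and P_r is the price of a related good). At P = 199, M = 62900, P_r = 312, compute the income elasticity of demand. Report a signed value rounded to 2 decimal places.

0.85

At the given values, Q = 51210 − 184(199) + 0.468(62900) − 30.7(312) = 34452.8.
∂Q/∂M = 0.468.
E = (0.468) × (62900/34452.8) = 0.8544…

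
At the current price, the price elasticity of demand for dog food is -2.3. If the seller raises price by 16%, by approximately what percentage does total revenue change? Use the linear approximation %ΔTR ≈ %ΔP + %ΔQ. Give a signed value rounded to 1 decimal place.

-20.8%

%ΔQ ≈ Ed × %ΔP = (-2.3) × (+16%) = -36.8000%
%ΔTR ≈ %ΔP + %ΔQ = (+16%) + (-36.8000%) = -20.8000%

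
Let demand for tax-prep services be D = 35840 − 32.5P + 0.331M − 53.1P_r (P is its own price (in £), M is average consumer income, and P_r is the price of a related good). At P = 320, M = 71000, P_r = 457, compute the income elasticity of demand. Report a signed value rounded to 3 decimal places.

0.952

At the given values, D = 35840 − 32.5(320) + 0.331(71000) − 53.1(457) = 24674.3.
∂D/∂M = 0.331.
E = (0.331) × (71000/24674.3) = 0.95244…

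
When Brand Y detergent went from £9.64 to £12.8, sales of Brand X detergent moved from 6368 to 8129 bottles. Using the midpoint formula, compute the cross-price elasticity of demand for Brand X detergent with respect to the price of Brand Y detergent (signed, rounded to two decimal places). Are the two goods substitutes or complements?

0.86; substitutes

%ΔQ_{Brand X detergent} = (8129 − 6368)/avg = 1761/7248.5 = 0.242946…
%ΔP_{Brand Y detergent} = (12.8 − 9.64)/avg = 3.16/11.22 = 0.281639…
E_cross = (1761/7248.5) / (3.16/11.22) = 0.8626…
E_cross > 0 ⇒ the goods are substitutes.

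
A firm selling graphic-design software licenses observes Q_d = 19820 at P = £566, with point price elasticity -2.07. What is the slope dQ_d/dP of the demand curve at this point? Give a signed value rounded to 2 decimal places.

-72.49

Ed = (dQ_d/dP)·(P/Q_d) ⇒ dQ_d/dP = Ed·Q_d/P = (-2.07)·19820/566 = -72.4865…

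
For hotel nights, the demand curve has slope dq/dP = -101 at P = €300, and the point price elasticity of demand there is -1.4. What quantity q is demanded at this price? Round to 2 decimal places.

Ed = (dq/dP)·(P/q) ⇒ q = (dq/dP)·P/Ed = (-101)·300/(-1.4) = 21642.8571…

21642.86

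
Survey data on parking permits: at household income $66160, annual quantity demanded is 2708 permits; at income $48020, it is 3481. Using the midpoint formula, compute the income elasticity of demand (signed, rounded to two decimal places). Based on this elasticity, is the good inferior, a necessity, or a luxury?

%ΔQ = (3481 − 2708)/[( 2708 + 3481)/2] = 773/3094.5 = 0.249798…
%ΔIncome = (48020 − 66160)/[( 66160 + 48020)/2] = -18140/57090 = -0.317743…
E_income = (773/3094.5) / (-18140/57090) = -0.7861…
E_income < 0 ⇒ inferior good.

-0.79; inferior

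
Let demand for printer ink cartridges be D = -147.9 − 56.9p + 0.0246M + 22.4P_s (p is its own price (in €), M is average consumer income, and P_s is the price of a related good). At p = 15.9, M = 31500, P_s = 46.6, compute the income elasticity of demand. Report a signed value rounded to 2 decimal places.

1.01

At the given values, D = -147.9 − 56.9(15.9) + 0.0246(31500) + 22.4(46.6) = 766.13.
∂D/∂M = 0.0246.
E = (0.0246) × (31500/766.13) = 1.0114…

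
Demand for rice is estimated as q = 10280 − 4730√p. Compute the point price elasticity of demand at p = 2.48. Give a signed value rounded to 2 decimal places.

dq/dp = −4730/(2√p) = -1501.78. At p = 2.48, q = 2831.19.
Ed = (dq/dp)·(p/q) = (-1501.78) × (2.48/2831.19) = -1.3154…

-1.32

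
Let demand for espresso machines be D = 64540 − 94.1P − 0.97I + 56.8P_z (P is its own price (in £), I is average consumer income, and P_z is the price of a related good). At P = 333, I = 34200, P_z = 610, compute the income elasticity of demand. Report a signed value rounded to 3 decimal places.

At the given values, D = 64540 − 94.1(333) − 0.97(34200) + 56.8(610) = 34678.7.
∂D/∂I = -0.97.
E = (-0.97) × (34200/34678.7) = -0.95661…

-0.957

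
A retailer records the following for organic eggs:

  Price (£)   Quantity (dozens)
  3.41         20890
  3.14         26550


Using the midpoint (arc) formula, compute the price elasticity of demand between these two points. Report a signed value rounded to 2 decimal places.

%ΔQ = (26550 − 20890) / [(20890 + 26550)/2] = 5660/23720 = 0.238617…
%ΔP = (3.14 − 3.41) / [(3.41 + 3.14)/2] = -0.27/3.275 = -0.082442…
Arc Ed = %ΔQ / %ΔP = (5660/23720) / (-0.27/3.275) = -2.8943…

-2.89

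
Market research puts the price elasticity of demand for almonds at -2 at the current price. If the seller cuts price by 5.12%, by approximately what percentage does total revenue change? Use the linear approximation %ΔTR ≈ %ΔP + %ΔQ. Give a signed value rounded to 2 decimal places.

+5.12%

%ΔQ ≈ Ed × %ΔP = (-2) × (-5.12%) = +10.2400%
%ΔTR ≈ %ΔP + %ΔQ = (-5.12%) + (+10.2400%) = +5.1200%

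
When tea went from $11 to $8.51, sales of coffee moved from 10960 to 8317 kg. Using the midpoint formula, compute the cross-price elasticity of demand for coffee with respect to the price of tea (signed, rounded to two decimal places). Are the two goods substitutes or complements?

1.07; substitutes

%ΔQ_{coffee} = (8317 − 10960)/avg = -2643/9638.5 = -0.274212…
%ΔP_{tea} = (8.51 − 11)/avg = -2.49/9.755 = -0.255253…
E_cross = (-2643/9638.5) / (-2.49/9.755) = 1.0742…
E_cross > 0 ⇒ the goods are substitutes.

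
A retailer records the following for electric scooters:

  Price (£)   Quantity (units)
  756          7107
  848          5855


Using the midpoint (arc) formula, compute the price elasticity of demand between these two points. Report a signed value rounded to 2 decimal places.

%ΔQ = (5855 − 7107) / [(7107 + 5855)/2] = -1252/6481 = -0.193180…
%ΔP = (848 − 756) / [(756 + 848)/2] = 92/802 = 0.114713…
Arc Ed = %ΔQ / %ΔP = (-1252/6481) / (92/802) = -1.6840…

-1.68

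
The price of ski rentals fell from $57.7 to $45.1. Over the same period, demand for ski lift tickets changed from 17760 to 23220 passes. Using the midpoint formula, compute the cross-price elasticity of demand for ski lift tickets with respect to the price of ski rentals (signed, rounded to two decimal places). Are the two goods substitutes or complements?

%ΔQ_{ski lift tickets} = (23220 − 17760)/avg = 5460/20490 = 0.266471…
%ΔP_{ski rentals} = (45.1 − 57.7)/avg = -12.6/51.4 = -0.245136…
E_cross = (5460/20490) / (-12.6/51.4) = -1.0870…
E_cross < 0 ⇒ the goods are complements.

-1.09; complements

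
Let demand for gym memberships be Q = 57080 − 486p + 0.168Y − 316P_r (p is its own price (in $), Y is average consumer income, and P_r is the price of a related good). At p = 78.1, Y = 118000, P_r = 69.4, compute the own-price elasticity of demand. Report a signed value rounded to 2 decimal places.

At the given values, Q = 57080 − 486(78.1) + 0.168(118000) − 316(69.4) = 17017.
∂Q/∂p = −486.
E = (-486) × (78.1/17017) = -2.2305…

-2.23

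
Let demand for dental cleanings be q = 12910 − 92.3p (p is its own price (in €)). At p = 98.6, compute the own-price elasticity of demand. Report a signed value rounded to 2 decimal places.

At the given values, q = 12910 − 92.3(98.6) = 3809.22.
∂q/∂p = −92.3.
E = (-92.3) × (98.6/3809.22) = -2.3891…

-2.39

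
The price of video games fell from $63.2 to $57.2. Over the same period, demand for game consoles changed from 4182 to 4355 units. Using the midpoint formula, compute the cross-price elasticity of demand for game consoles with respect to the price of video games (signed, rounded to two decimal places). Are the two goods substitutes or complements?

%ΔQ_{game consoles} = (4355 − 4182)/avg = 173/4268.5 = 0.040529…
%ΔP_{video games} = (57.2 − 63.2)/avg = -6/60.2 = -0.099667…
E_cross = (173/4268.5) / (-6/60.2) = -0.4066…
E_cross < 0 ⇒ the goods are complements.

-0.41; complements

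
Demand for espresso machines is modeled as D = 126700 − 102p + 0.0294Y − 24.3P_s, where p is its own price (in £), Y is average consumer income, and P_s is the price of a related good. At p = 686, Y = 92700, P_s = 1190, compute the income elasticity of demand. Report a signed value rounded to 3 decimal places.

0.089

At the given values, D = 126700 − 102(686) + 0.0294(92700) − 24.3(1190) = 30536.38.
∂D/∂Y = 0.0294.
E = (0.0294) × (92700/30536.38) = 0.08925…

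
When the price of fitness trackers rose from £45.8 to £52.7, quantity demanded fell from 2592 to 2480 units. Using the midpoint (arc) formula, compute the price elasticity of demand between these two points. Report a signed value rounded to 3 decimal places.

-0.315

%ΔQ = (2480 − 2592) / [(2592 + 2480)/2] = -112/2536 = -0.044164…
%ΔP = (52.7 − 45.8) / [(45.8 + 52.7)/2] = 6.9/49.25 = 0.140101…
Arc Ed = %ΔQ / %ΔP = (-112/2536) / (6.9/49.25) = -0.31522…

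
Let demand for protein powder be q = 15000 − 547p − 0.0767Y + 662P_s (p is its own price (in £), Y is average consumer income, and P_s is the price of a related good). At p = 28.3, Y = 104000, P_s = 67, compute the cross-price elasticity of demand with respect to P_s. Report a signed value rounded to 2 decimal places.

At the given values, q = 15000 − 547(28.3) − 0.0767(104000) + 662(67) = 35897.1.
∂q/∂P_s = 662.
E = (662) × (67/35897.1) = 1.2355…

1.24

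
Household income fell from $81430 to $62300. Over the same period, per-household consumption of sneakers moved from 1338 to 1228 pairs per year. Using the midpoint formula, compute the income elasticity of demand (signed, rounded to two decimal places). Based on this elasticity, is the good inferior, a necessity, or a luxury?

0.32; necessity

%ΔQ = (1228 − 1338)/[( 1338 + 1228)/2] = -110/1283 = -0.085736…
%ΔIncome = (62300 − 81430)/[( 81430 + 62300)/2] = -19130/71865 = -0.266193…
E_income = (-110/1283) / (-19130/71865) = 0.3220…
0 < E_income < 1 ⇒ normal good, necessity.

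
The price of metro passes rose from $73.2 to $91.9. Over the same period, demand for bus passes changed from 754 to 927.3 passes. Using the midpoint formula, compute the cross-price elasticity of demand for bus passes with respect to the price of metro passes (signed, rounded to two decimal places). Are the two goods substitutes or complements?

0.91; substitutes

%ΔQ_{bus passes} = (927.3 − 754)/avg = 173.3/840.65 = 0.206150…
%ΔP_{metro passes} = (91.9 − 73.2)/avg = 18.7/82.55 = 0.226529…
E_cross = (173.3/840.65) / (18.7/82.55) = 0.9100…
E_cross > 0 ⇒ the goods are substitutes.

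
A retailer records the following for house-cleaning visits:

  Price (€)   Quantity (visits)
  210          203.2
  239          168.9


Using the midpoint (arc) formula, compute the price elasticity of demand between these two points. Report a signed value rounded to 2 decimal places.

-1.43

%ΔQ = (168.9 − 203.2) / [(203.2 + 168.9)/2] = -34.3/186.05 = -0.184359…
%ΔP = (239 − 210) / [(210 + 239)/2] = 29/224.5 = 0.129175…
Arc Ed = %ΔQ / %ΔP = (-34.3/186.05) / (29/224.5) = -1.4271…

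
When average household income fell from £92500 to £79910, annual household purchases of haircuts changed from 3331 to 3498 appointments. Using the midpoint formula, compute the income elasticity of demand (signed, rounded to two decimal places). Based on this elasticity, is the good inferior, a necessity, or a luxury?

-0.33; inferior

%ΔQ = (3498 − 3331)/[( 3331 + 3498)/2] = 167/3414.5 = 0.048909…
%ΔIncome = (79910 − 92500)/[( 92500 + 79910)/2] = -12590/86205 = -0.146047…
E_income = (167/3414.5) / (-12590/86205) = -0.3348…
E_income < 0 ⇒ inferior good.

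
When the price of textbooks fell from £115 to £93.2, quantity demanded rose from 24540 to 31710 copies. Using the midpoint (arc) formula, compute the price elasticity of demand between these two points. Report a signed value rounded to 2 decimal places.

%ΔQ = (31710 − 24540) / [(24540 + 31710)/2] = 7170/28125 = 0.254933…
%ΔP = (93.2 − 115) / [(115 + 93.2)/2] = -21.8/104.1 = -0.209414…
Arc Ed = %ΔQ / %ΔP = (7170/28125) / (-21.8/104.1) = -1.2173…

-1.22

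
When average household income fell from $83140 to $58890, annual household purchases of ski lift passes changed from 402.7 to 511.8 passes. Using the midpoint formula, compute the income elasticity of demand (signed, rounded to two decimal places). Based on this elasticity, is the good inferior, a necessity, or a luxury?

-0.70; inferior

%ΔQ = (511.8 − 402.7)/[( 402.7 + 511.8)/2] = 109.1/457.25 = 0.238600…
%ΔIncome = (58890 − 83140)/[( 83140 + 58890)/2] = -24250/71015 = -0.341477…
E_income = (109.1/457.25) / (-24250/71015) = -0.6987…
E_income < 0 ⇒ inferior good.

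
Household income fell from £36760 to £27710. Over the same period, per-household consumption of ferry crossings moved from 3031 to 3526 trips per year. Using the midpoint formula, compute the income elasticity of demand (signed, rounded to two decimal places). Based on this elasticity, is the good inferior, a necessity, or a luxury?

%ΔQ = (3526 − 3031)/[( 3031 + 3526)/2] = 495/3278.5 = 0.150983…
%ΔIncome = (27710 − 36760)/[( 36760 + 27710)/2] = -9050/32235 = -0.280750…
E_income = (495/3278.5) / (-9050/32235) = -0.5377…
E_income < 0 ⇒ inferior good.

-0.54; inferior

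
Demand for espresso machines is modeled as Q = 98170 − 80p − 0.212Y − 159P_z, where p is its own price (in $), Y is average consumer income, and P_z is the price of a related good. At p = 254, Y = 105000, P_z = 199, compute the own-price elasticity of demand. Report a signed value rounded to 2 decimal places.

At the given values, Q = 98170 − 80(254) − 0.212(105000) − 159(199) = 23949.
∂Q/∂p = −80.
E = (-80) × (254/23949) = -0.8484…

-0.85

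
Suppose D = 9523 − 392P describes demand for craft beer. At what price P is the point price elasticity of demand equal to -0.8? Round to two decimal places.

Ed = −392P/(9523 − 392P). Set this equal to -0.8:
392P = 0.8·(9523 − 392P) ⇒ 392P(1 + 0.8) = 0.8·9523
P = 0.8·9523 / (392·1.8) = 10.7970…

10.80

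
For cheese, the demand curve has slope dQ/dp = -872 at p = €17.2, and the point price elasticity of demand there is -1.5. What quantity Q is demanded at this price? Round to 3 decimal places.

Ed = (dQ/dp)·(p/Q) ⇒ Q = (dQ/dp)·p/Ed = (-872)·17.2/(-1.5) = 9998.93333…

9998.933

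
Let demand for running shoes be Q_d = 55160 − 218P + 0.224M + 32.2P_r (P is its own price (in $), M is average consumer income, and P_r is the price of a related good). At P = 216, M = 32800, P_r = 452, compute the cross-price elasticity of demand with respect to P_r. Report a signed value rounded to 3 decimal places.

At the given values, Q_d = 55160 − 218(216) + 0.224(32800) + 32.2(452) = 29973.6.
∂Q_d/∂P_r = 32.2.
E = (32.2) × (452/29973.6) = 0.48557…

0.486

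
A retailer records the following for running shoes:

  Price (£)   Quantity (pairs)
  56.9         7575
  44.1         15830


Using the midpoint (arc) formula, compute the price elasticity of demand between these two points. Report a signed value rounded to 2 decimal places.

-2.78

%ΔQ = (15830 − 7575) / [(7575 + 15830)/2] = 8255/11702.5 = 0.705404…
%ΔP = (44.1 − 56.9) / [(56.9 + 44.1)/2] = -12.8/50.5 = -0.253465…
Arc Ed = %ΔQ / %ΔP = (8255/11702.5) / (-12.8/50.5) = -2.7830…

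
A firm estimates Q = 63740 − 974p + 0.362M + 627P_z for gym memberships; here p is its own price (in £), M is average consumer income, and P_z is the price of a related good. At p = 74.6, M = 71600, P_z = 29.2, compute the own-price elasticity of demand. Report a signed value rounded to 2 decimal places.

-2.06

At the given values, Q = 63740 − 974(74.6) + 0.362(71600) + 627(29.2) = 35307.2.
∂Q/∂p = −974.
E = (-974) × (74.6/35307.2) = -2.0579…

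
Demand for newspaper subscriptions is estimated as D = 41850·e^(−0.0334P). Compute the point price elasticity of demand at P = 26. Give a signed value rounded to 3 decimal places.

-0.868

dD/dP = −0.0334·D = -586.544. At P = 26, D = 17561.2.
Ed = (dD/dP)·(P/D) = (-586.544) × (26/17561.2) = -0.8684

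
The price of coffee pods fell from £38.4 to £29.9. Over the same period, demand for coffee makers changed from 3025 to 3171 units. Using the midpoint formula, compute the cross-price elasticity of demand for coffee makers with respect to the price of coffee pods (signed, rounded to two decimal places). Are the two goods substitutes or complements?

%ΔQ_{coffee makers} = (3171 − 3025)/avg = 146/3098 = 0.047127…
%ΔP_{coffee pods} = (29.9 − 38.4)/avg = -8.5/34.15 = -0.248901…
E_cross = (146/3098) / (-8.5/34.15) = -0.1893…
E_cross < 0 ⇒ the goods are complements.

-0.19; complements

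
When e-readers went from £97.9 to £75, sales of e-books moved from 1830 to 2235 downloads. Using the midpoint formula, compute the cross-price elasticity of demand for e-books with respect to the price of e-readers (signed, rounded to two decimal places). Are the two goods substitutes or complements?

-0.75; complements

%ΔQ_{e-books} = (2235 − 1830)/avg = 405/2032.5 = 0.199261…
%ΔP_{e-readers} = (75 − 97.9)/avg = -22.9/86.45 = -0.264893…
E_cross = (405/2032.5) / (-22.9/86.45) = -0.7522…
E_cross < 0 ⇒ the goods are complements.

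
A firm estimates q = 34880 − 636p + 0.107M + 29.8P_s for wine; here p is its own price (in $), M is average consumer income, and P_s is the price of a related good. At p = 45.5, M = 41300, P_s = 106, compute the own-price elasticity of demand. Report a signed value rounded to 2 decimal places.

-2.14

At the given values, q = 34880 − 636(45.5) + 0.107(41300) + 29.8(106) = 13519.9.
∂q/∂p = −636.
E = (-636) × (45.5/13519.9) = -2.1404…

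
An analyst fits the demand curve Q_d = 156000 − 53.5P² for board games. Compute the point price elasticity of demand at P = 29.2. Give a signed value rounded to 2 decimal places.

-0.83

dQ_d/dP = −2·53.5·P = -3124.4. At P = 29.2, Q_d = 110383.76.
Ed = (dQ_d/dP)·(P/Q_d) = (-3124.4) × (29.2/110383.76) = -0.8265…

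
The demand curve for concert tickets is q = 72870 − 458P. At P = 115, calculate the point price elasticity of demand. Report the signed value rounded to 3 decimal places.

dq/dP = −458. At P = 115, q = 72870 − 458(115) = 20200.
Ed = (dq/dP)·(P/q) = −458 × (115/20200) = -2.60742…

-2.607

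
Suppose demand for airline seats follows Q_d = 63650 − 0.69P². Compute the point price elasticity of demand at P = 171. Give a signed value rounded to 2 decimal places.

-0.93

dQ_d/dP = −2·0.69·P = -235.98. At P = 171, Q_d = 43473.71.
Ed = (dQ_d/dP)·(P/Q_d) = (-235.98) × (171/43473.71) = -0.9282…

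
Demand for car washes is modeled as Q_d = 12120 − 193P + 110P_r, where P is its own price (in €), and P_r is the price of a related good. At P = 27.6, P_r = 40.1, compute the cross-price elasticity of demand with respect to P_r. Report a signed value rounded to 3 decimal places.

At the given values, Q_d = 12120 − 193(27.6) + 110(40.1) = 11204.2.
∂Q_d/∂P_r = 110.
E = (110) × (40.1/11204.2) = 0.39369…

0.394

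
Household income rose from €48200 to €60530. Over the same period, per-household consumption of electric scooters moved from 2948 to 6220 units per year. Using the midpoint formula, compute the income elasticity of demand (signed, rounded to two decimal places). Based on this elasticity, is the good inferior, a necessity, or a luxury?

3.15; luxury

%ΔQ = (6220 − 2948)/[( 2948 + 6220)/2] = 3272/4584 = 0.713787…
%ΔIncome = (60530 − 48200)/[( 48200 + 60530)/2] = 12330/54365 = 0.226800…
E_income = (3272/4584) / (12330/54365) = 3.1472…
E_income > 1 ⇒ normal good, luxury.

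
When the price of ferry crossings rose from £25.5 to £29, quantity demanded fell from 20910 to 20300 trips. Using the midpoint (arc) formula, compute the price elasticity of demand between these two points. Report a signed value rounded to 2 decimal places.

-0.23

%ΔQ = (20300 − 20910) / [(20910 + 20300)/2] = -610/20605 = -0.029604…
%ΔP = (29 − 25.5) / [(25.5 + 29)/2] = 3.5/27.25 = 0.128440…
Arc Ed = %ΔQ / %ΔP = (-610/20605) / (3.5/27.25) = -0.2304…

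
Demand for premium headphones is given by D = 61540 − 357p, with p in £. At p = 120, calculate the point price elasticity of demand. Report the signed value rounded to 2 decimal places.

dD/dp = −357. At p = 120, D = 61540 − 357(120) = 18700.
Ed = (dD/dp)·(p/D) = −357 × (120/18700) = -2.2909…

-2.29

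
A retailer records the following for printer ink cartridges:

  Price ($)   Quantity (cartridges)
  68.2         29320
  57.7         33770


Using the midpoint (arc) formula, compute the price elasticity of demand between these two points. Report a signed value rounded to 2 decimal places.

-0.85

%ΔQ = (33770 − 29320) / [(29320 + 33770)/2] = 4450/31545 = 0.141068…
%ΔP = (57.7 − 68.2) / [(68.2 + 57.7)/2] = -10.5/62.95 = -0.166799…
Arc Ed = %ΔQ / %ΔP = (4450/31545) / (-10.5/62.95) = -0.8457…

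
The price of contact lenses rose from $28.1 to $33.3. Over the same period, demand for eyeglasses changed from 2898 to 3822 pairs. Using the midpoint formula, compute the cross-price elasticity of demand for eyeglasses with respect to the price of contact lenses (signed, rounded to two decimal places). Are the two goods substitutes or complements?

1.62; substitutes

%ΔQ_{eyeglasses} = (3822 − 2898)/avg = 924/3360 = 0.275
%ΔP_{contact lenses} = (33.3 − 28.1)/avg = 5.2/30.7 = 0.169381…
E_cross = (924/3360) / (5.2/30.7) = 1.6235…
E_cross > 0 ⇒ the goods are substitutes.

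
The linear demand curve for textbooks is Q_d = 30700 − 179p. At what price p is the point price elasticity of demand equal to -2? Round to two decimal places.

Ed = −179p/(30700 − 179p). Set this equal to -2:
179p = 2·(30700 − 179p) ⇒ 179p(1 + 2) = 2·30700
p = 2·30700 / (179·3) = 114.3389…

114.34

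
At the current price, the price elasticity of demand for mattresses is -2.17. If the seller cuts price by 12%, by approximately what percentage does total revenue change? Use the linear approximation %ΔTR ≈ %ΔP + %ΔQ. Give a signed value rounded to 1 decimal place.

+14.0%

%ΔQ ≈ Ed × %ΔP = (-2.17) × (-12%) = +26.0400%
%ΔTR ≈ %ΔP + %ΔQ = (-12%) + (+26.0400%) = +14.0400%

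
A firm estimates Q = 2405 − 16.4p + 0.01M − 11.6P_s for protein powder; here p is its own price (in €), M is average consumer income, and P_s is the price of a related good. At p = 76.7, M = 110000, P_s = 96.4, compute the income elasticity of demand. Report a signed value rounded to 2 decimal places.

0.97

At the given values, Q = 2405 − 16.4(76.7) + 0.01(110000) − 11.6(96.4) = 1128.88.
∂Q/∂M = 0.01.
E = (0.01) × (110000/1128.88) = 0.9744…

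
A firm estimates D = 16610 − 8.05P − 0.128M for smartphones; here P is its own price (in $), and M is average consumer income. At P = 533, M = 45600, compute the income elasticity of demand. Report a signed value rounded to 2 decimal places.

At the given values, D = 16610 − 8.05(533) − 0.128(45600) = 6482.55.
∂D/∂M = -0.128.
E = (-0.128) × (45600/6482.55) = -0.9003…

-0.90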